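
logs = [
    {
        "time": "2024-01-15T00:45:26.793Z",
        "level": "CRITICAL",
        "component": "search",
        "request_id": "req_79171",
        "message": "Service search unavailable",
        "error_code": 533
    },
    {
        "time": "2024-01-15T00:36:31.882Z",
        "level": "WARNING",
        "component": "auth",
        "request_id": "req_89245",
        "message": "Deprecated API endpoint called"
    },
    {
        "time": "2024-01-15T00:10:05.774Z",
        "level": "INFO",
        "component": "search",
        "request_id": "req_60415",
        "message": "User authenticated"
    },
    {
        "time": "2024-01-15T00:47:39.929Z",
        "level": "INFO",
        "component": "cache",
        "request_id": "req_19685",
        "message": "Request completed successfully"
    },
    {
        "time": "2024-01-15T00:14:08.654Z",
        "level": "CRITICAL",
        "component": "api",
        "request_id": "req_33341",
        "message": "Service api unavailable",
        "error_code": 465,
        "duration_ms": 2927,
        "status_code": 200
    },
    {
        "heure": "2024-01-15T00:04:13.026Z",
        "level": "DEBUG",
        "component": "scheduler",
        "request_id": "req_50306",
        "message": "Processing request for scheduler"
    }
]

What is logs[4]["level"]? "CRITICAL"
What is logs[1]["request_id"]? "req_89245"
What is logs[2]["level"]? "INFO"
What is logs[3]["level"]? "INFO"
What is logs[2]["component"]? "search"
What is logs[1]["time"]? "2024-01-15T00:36:31.882Z"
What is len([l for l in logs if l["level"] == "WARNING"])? 1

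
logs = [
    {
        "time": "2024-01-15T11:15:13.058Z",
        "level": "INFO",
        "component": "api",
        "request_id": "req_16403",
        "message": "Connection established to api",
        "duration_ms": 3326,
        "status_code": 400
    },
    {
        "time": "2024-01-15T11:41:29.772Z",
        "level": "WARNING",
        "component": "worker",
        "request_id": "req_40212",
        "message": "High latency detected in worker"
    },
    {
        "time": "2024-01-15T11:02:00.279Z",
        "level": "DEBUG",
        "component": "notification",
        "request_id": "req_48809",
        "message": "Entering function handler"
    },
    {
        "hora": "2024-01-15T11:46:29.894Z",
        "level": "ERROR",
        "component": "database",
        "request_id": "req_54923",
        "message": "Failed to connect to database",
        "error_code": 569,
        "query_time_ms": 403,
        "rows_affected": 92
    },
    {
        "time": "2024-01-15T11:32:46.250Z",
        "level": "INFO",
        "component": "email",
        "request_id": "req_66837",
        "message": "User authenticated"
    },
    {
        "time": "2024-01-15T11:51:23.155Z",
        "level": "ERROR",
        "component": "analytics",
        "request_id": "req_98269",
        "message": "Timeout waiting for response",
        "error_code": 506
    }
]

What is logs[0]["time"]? "2024-01-15T11:15:13.058Z"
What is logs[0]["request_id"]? "req_16403"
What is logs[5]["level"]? "ERROR"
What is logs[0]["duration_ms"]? 3326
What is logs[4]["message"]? "User authenticated"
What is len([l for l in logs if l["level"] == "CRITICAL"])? 0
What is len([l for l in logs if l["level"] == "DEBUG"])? 1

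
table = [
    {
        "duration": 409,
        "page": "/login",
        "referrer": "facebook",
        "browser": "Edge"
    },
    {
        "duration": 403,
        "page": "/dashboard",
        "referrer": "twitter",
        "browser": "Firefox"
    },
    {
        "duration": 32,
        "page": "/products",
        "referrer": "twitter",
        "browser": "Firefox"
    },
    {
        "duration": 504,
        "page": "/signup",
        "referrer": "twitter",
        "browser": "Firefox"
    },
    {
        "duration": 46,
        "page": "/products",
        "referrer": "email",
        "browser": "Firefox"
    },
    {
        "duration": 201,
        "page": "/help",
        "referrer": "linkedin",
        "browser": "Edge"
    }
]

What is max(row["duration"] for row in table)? 504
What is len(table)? 6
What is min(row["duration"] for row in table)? 32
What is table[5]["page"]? "/help"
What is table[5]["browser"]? "Edge"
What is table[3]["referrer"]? "twitter"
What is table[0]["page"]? "/login"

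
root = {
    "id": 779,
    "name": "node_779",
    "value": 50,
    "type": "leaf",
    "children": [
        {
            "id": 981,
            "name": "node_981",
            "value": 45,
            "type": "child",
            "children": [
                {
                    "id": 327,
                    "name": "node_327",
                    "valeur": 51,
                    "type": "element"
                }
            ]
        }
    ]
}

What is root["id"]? 779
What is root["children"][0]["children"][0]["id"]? 327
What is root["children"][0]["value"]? 45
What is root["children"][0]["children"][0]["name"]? "node_327"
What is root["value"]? 50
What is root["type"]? "leaf"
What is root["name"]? "node_779"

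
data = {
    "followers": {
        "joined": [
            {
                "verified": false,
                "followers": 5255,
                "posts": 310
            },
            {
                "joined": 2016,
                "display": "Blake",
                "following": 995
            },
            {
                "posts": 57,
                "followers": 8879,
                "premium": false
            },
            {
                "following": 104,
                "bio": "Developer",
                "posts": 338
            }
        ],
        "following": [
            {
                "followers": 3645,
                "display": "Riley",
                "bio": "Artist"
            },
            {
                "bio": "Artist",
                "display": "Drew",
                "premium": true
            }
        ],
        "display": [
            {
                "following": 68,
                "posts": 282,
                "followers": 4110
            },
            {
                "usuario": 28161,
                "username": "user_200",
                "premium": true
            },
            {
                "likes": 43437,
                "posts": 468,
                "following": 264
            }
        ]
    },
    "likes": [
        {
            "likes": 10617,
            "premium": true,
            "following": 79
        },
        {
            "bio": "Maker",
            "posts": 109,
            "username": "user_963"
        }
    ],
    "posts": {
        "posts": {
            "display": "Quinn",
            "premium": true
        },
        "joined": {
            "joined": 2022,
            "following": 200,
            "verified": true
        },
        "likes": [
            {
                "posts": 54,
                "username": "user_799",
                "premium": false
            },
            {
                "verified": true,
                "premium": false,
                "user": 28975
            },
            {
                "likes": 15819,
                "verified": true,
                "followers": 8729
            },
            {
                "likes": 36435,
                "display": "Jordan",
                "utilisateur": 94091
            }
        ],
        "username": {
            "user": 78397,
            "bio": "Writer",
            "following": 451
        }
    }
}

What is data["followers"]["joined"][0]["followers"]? 5255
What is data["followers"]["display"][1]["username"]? "user_200"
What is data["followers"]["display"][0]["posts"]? 282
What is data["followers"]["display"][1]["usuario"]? 28161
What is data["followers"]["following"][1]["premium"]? True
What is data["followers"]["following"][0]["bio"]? "Artist"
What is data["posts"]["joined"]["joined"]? 2022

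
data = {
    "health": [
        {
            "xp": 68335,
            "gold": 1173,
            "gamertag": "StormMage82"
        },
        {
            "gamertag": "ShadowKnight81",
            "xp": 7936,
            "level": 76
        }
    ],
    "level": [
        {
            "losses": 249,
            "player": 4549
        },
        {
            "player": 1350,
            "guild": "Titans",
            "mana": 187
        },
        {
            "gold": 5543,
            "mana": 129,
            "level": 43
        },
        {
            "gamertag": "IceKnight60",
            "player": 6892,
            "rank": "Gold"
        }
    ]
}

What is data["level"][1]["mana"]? 187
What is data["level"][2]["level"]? 43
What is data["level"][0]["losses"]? 249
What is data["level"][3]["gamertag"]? "IceKnight60"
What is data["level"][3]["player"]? 6892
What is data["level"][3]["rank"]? "Gold"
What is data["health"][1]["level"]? 76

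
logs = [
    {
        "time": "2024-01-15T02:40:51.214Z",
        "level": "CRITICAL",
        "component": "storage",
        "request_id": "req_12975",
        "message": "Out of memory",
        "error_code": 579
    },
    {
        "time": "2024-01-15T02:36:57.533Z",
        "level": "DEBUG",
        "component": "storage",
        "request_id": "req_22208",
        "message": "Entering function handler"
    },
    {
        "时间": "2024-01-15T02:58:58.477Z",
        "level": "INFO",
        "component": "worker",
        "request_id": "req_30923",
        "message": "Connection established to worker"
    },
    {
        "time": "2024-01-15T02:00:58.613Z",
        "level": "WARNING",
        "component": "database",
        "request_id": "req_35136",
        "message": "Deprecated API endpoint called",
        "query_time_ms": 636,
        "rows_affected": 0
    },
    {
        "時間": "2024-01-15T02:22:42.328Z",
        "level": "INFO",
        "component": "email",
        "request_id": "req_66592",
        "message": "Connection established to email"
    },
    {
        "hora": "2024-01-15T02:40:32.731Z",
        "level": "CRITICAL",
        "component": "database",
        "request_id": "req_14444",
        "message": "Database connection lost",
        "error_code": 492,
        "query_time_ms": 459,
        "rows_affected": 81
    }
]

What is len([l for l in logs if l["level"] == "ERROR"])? 0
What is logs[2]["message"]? "Connection established to worker"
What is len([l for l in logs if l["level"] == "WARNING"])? 1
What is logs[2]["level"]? "INFO"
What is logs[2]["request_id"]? "req_30923"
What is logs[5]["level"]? "CRITICAL"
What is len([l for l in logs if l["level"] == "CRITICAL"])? 2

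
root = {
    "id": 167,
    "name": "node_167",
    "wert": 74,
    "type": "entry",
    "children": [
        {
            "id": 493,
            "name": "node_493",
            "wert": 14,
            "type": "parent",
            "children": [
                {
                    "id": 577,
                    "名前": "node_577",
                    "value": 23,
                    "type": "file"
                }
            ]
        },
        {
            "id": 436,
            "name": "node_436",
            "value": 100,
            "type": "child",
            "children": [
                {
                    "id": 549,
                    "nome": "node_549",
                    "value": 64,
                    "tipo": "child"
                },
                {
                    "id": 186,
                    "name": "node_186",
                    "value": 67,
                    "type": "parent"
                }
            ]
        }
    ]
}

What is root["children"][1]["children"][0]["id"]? 549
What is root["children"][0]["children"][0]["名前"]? "node_577"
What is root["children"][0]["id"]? 493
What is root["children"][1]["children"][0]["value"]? 64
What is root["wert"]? 74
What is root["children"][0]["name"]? "node_493"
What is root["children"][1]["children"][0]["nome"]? "node_549"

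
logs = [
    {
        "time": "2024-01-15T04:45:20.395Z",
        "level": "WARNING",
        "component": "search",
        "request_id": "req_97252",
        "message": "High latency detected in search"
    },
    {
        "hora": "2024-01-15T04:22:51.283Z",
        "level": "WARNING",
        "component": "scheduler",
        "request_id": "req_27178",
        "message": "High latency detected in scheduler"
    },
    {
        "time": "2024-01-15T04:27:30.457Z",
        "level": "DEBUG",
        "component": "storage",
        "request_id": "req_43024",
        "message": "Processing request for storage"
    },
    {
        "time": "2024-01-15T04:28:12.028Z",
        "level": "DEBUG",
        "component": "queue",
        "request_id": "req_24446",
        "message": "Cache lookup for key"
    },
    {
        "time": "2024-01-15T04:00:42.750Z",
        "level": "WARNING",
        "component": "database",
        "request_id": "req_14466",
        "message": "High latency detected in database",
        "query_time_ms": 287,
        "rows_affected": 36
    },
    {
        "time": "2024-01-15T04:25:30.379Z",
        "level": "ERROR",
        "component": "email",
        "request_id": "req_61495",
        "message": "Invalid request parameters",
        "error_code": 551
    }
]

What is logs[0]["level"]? "WARNING"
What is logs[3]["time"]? "2024-01-15T04:28:12.028Z"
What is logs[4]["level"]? "WARNING"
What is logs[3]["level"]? "DEBUG"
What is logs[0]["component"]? "search"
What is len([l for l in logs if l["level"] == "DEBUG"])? 2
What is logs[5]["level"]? "ERROR"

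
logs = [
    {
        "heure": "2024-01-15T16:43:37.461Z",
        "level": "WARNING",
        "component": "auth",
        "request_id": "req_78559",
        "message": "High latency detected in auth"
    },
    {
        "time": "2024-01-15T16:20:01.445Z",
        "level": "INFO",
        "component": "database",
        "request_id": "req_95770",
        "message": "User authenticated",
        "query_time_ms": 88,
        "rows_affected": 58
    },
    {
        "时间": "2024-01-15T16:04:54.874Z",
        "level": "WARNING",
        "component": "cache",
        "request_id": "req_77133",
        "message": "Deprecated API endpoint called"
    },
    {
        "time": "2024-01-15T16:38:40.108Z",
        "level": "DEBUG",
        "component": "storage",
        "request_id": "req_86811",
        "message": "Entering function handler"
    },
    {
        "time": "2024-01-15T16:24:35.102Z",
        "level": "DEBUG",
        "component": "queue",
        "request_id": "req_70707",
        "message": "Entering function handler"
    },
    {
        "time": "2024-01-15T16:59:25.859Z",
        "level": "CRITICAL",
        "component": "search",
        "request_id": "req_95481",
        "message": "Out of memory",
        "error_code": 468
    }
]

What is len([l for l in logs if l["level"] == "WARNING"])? 2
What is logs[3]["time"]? "2024-01-15T16:38:40.108Z"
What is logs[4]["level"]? "DEBUG"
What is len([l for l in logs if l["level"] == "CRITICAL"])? 1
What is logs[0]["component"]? "auth"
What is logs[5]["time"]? "2024-01-15T16:59:25.859Z"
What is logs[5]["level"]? "CRITICAL"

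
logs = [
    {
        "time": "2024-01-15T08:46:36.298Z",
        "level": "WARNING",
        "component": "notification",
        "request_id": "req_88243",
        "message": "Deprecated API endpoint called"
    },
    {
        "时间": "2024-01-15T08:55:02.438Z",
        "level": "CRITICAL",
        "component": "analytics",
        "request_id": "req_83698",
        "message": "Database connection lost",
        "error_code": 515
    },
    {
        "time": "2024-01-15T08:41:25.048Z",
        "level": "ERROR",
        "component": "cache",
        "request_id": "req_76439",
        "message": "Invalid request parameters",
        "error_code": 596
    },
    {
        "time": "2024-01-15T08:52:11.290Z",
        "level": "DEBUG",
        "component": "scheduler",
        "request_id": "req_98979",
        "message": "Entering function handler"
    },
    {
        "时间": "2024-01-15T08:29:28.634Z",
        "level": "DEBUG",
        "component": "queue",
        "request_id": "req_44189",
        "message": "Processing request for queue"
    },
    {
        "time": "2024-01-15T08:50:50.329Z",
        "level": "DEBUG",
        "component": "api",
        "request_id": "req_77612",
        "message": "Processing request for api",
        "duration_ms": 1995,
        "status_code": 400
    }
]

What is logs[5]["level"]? "DEBUG"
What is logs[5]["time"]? "2024-01-15T08:50:50.329Z"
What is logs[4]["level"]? "DEBUG"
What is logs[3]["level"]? "DEBUG"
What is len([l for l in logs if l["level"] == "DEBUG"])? 3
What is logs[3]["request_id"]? "req_98979"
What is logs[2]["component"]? "cache"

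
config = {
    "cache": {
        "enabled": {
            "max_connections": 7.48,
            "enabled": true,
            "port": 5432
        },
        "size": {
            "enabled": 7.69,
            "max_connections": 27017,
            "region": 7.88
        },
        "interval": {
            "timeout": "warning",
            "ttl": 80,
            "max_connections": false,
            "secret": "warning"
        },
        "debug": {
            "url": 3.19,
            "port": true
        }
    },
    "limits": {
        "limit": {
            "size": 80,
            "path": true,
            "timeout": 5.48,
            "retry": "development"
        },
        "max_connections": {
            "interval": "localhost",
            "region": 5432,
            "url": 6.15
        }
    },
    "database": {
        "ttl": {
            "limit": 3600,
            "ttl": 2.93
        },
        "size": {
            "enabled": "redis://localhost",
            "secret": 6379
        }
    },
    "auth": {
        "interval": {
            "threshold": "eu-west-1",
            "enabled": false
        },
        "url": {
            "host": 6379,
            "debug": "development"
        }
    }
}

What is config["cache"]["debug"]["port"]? True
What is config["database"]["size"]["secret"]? 6379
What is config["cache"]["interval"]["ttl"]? 80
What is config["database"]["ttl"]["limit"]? 3600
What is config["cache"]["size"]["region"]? 7.88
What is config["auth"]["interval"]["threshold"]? "eu-west-1"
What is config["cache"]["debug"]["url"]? 3.19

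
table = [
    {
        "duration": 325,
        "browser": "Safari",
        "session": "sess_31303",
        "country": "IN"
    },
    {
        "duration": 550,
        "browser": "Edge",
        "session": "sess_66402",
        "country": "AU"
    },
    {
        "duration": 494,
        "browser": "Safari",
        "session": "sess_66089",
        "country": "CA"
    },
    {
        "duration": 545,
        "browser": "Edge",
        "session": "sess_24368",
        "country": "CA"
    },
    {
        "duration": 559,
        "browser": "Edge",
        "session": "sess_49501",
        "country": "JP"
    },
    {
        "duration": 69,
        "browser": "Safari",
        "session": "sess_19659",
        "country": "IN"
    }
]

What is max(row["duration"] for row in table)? 559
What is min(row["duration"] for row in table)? 69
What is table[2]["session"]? "sess_66089"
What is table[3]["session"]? "sess_24368"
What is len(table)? 6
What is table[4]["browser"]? "Edge"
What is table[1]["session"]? "sess_66402"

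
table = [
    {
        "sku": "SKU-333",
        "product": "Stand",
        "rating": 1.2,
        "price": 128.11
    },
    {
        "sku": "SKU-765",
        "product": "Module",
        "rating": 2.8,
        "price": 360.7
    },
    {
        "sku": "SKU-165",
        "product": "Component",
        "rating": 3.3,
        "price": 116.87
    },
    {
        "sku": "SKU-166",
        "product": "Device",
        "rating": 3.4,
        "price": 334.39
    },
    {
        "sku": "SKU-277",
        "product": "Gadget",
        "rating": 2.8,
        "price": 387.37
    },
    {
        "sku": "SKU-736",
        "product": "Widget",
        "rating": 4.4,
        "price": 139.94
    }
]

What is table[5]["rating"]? 4.4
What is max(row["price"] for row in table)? 387.37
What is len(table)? 6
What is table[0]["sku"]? "SKU-333"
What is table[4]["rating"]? 2.8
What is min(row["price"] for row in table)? 116.87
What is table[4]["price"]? 387.37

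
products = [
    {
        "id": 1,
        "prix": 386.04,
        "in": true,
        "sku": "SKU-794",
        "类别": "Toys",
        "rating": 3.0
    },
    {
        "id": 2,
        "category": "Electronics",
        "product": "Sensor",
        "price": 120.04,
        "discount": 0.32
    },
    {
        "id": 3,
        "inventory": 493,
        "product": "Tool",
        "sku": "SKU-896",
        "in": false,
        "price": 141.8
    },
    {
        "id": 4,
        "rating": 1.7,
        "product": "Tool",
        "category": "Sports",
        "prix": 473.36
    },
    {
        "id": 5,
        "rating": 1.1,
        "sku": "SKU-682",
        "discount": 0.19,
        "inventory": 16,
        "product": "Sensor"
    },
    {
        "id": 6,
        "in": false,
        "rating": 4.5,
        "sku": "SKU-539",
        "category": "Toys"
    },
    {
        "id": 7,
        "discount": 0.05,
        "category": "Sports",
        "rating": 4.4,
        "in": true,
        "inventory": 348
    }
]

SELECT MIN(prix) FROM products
386.04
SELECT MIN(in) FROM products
False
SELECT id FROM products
[1, 2, 3, 4, 5, 6, 7]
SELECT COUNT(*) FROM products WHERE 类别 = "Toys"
1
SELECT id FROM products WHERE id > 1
[2, 3, 4, 5, 6, 7]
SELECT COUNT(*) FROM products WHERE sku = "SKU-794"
1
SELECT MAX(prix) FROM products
473.36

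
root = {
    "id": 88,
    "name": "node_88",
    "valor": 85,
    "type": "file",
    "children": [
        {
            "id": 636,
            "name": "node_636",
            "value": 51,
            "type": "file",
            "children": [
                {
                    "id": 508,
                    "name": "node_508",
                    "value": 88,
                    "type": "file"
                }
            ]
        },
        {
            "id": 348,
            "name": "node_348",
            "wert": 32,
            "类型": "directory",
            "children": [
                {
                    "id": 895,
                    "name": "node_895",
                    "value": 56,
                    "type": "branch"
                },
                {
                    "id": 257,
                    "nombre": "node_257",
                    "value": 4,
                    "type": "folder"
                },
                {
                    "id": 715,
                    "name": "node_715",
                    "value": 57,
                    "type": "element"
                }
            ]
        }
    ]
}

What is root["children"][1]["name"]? "node_348"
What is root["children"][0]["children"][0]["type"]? "file"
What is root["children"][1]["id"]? 348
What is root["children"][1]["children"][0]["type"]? "branch"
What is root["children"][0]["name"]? "node_636"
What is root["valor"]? 85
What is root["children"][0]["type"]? "file"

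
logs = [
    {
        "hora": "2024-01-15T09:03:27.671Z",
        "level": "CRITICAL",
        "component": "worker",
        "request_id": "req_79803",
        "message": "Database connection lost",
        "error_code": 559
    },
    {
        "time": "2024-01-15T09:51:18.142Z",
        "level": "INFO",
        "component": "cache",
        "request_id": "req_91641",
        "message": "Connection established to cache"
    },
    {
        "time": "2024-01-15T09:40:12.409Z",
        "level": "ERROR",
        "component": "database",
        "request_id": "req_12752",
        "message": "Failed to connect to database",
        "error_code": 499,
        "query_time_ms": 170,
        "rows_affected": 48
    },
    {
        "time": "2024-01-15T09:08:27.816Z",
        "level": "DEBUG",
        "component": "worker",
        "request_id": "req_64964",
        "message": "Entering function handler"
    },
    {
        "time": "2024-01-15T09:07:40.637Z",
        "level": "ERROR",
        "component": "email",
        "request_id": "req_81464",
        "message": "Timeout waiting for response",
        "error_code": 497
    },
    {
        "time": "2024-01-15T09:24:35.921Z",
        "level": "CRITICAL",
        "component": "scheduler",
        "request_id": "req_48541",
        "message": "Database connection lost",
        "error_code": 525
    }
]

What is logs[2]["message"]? "Failed to connect to database"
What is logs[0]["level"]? "CRITICAL"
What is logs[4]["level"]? "ERROR"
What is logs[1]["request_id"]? "req_91641"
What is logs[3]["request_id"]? "req_64964"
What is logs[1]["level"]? "INFO"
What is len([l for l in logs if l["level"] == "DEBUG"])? 1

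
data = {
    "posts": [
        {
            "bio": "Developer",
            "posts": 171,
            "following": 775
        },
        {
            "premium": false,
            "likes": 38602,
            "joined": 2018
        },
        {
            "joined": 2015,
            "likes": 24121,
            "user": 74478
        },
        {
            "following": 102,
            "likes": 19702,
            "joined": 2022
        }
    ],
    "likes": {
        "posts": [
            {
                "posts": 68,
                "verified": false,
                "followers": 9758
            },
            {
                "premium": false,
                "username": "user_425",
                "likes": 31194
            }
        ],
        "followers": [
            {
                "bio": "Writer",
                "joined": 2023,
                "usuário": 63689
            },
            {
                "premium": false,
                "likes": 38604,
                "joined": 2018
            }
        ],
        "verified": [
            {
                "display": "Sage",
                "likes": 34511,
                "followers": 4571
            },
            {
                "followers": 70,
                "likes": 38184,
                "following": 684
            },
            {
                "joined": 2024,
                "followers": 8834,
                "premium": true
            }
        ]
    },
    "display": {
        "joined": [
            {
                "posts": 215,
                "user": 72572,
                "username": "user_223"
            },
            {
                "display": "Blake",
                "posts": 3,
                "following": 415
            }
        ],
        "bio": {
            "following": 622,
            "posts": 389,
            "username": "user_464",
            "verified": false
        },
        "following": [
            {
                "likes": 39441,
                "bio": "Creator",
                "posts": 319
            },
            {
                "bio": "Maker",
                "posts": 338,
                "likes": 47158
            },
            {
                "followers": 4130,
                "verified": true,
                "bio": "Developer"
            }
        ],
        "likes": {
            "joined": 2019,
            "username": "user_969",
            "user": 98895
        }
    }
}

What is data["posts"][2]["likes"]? 24121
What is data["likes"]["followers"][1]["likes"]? 38604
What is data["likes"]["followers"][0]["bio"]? "Writer"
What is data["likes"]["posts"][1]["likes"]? 31194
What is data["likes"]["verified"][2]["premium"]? True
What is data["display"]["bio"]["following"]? 622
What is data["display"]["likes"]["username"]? "user_969"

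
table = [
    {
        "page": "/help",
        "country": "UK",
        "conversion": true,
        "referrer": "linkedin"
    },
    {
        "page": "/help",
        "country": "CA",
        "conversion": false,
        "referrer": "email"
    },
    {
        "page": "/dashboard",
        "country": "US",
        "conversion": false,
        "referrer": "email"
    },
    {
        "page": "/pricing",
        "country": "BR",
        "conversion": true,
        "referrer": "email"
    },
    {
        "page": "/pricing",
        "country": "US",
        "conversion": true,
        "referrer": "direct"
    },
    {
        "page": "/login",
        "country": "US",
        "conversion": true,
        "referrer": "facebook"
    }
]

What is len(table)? 6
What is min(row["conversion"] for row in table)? False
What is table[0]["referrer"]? "linkedin"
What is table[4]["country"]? "US"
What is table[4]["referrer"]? "direct"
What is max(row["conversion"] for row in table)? True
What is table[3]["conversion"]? True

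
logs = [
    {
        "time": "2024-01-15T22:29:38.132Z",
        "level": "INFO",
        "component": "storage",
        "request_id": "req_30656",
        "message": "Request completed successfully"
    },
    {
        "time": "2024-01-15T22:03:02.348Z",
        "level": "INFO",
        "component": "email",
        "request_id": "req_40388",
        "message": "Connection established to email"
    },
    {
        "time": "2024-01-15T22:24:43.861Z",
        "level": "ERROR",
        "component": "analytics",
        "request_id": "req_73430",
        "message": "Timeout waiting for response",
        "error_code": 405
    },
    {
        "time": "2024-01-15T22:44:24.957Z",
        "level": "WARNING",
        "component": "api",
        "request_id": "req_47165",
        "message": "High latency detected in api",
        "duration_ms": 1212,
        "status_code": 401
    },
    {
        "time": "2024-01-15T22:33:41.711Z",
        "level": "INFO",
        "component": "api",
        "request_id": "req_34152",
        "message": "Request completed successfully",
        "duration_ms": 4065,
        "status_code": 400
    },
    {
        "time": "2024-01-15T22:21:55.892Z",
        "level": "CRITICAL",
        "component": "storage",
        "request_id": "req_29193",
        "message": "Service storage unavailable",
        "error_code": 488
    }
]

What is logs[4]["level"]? "INFO"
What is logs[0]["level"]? "INFO"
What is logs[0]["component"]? "storage"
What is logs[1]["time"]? "2024-01-15T22:03:02.348Z"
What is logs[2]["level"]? "ERROR"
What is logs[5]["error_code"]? 488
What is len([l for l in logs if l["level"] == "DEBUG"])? 0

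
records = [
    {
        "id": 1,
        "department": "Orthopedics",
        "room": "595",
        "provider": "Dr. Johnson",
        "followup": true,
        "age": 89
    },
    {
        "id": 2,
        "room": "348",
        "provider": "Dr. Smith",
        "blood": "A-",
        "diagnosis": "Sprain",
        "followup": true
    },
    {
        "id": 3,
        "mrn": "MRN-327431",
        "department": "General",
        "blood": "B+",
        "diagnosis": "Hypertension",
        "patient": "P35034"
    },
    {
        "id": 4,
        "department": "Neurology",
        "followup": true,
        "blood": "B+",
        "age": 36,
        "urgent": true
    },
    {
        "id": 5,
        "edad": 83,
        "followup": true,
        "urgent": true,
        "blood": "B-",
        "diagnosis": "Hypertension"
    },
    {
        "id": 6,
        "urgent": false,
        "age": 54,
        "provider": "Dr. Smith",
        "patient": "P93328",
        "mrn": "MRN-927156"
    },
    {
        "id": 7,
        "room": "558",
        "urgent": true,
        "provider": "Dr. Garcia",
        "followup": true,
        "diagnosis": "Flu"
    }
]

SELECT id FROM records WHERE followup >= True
[1, 2, 4, 5, 7]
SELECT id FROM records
[1, 2, 3, 4, 5, 6, 7]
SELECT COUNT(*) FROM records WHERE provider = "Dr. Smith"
2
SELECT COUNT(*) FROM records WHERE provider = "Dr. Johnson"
1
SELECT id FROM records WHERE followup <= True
[1, 2, 4, 5, 7]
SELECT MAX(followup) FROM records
True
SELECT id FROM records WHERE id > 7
[]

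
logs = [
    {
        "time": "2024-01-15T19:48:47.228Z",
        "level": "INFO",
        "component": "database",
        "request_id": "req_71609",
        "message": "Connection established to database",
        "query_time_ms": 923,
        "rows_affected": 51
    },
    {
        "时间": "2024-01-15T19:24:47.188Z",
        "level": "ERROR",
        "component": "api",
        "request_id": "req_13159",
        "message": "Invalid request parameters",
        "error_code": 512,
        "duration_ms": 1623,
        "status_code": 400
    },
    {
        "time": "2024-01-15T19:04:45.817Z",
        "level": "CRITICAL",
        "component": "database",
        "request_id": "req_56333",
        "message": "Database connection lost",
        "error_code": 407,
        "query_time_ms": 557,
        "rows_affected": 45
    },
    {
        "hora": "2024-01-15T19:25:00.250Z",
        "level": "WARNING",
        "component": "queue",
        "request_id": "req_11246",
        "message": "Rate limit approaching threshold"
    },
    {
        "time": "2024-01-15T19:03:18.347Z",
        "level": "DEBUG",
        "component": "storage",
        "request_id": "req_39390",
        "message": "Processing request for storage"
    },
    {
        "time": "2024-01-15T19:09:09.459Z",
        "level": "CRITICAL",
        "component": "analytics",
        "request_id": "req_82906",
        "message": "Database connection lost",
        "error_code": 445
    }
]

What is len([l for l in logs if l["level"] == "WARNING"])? 1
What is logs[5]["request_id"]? "req_82906"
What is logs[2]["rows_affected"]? 45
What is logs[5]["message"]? "Database connection lost"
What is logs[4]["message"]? "Processing request for storage"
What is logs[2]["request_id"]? "req_56333"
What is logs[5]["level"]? "CRITICAL"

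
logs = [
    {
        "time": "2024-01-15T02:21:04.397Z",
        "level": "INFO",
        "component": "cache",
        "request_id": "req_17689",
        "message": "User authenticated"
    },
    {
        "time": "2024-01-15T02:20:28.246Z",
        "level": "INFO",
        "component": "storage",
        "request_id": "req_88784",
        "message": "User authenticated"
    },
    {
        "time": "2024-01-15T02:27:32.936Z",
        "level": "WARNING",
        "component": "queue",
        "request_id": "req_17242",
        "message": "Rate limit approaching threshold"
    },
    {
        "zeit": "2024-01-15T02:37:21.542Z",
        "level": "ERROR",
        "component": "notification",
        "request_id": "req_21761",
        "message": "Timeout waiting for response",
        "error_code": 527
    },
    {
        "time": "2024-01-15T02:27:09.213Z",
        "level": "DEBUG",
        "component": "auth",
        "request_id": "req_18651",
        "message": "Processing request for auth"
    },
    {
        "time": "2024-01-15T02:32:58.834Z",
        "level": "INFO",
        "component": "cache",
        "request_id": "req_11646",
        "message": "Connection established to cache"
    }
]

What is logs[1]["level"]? "INFO"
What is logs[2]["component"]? "queue"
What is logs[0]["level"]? "INFO"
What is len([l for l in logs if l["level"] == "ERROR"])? 1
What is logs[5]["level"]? "INFO"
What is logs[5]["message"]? "Connection established to cache"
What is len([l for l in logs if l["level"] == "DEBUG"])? 1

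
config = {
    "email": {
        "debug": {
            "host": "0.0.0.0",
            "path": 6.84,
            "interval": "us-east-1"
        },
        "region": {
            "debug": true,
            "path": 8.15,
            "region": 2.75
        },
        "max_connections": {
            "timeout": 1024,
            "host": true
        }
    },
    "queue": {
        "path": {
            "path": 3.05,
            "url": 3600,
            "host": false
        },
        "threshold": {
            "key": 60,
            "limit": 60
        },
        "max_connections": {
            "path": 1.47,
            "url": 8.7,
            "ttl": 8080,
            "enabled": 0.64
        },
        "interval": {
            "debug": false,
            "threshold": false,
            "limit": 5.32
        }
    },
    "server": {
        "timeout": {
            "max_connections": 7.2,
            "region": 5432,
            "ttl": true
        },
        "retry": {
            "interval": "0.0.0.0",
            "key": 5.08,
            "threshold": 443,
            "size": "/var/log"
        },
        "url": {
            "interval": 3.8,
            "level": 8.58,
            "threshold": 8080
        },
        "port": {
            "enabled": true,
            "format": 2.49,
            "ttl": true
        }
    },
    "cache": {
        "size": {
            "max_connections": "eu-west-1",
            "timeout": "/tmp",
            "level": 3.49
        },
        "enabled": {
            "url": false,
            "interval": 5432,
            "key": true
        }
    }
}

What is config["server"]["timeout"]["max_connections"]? 7.2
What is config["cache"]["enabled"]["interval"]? 5432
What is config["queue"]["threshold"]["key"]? 60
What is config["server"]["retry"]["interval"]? "0.0.0.0"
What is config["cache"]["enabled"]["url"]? False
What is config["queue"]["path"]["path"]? 3.05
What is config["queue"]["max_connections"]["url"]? 8.7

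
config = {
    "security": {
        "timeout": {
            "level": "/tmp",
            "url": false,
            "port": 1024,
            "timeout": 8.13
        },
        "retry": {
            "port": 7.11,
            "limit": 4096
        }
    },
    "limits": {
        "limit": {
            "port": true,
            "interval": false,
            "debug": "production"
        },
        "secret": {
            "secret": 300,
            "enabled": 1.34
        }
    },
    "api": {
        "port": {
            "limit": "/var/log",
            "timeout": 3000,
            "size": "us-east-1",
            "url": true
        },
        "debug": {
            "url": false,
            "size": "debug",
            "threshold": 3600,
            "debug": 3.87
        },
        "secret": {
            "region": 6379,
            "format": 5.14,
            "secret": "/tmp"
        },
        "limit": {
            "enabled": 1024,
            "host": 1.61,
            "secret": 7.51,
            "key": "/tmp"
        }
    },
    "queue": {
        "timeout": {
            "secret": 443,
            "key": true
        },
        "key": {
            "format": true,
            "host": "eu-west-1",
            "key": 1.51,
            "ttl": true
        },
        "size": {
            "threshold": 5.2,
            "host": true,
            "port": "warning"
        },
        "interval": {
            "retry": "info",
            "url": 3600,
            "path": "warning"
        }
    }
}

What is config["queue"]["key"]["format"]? True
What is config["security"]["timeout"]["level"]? "/tmp"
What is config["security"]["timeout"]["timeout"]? 8.13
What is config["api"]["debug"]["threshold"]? 3600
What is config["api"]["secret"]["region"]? 6379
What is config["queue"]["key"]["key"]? 1.51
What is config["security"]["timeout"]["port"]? 1024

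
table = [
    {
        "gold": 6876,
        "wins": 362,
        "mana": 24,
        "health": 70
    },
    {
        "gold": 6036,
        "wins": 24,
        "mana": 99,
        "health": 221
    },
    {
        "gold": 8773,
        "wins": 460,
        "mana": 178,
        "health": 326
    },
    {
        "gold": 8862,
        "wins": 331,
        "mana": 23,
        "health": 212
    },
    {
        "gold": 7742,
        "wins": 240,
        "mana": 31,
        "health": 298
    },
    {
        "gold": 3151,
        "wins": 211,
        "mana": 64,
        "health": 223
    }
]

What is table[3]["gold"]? 8862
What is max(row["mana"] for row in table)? 178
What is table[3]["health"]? 212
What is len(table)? 6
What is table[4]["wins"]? 240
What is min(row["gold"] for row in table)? 3151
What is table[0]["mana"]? 24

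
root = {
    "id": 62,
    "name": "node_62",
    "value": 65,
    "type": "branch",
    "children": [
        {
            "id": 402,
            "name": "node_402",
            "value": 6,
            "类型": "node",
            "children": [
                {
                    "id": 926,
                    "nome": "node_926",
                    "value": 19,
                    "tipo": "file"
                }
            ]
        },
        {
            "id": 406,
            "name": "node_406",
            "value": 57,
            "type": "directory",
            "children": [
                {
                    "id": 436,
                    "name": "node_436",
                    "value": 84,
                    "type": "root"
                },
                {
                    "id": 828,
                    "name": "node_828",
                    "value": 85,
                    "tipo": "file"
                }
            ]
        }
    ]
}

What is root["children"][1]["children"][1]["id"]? 828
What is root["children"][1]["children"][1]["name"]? "node_828"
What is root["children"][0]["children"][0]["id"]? 926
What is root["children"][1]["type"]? "directory"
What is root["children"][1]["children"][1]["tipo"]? "file"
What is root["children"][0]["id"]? 402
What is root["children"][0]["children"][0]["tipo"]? "file"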